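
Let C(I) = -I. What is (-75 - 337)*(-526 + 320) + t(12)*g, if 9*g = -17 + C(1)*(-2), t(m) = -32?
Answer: 254776/3 ≈ 84925.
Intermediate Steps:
g = -5/3 (g = (-17 - 1*1*(-2))/9 = (-17 - 1*(-2))/9 = (-17 + 2)/9 = (⅑)*(-15) = -5/3 ≈ -1.6667)
(-75 - 337)*(-526 + 320) + t(12)*g = (-75 - 337)*(-526 + 320) - 32*(-5/3) = -412*(-206) + 160/3 = 84872 + 160/3 = 254776/3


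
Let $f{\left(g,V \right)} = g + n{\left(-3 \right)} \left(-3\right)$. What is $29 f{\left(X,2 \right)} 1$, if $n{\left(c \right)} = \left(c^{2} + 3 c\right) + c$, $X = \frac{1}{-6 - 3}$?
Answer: $\frac{2320}{9} \approx 257.78$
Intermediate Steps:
$X = - \frac{1}{9}$ ($X = \frac{1}{-9} = - \frac{1}{9} \approx -0.11111$)
$n{\left(c \right)} = c^{2} + 4 c$
$f{\left(g,V \right)} = 9 + g$ ($f{\left(g,V \right)} = g + - 3 \left(4 - 3\right) \left(-3\right) = g + \left(-3\right) 1 \left(-3\right) = g - -9 = g + 9 = 9 + g$)
$29 f{\left(X,2 \right)} 1 = 29 \left(9 - \frac{1}{9}\right) 1 = 29 \cdot \frac{80}{9} \cdot 1 = \frac{2320}{9} \cdot 1 = \frac{2320}{9}$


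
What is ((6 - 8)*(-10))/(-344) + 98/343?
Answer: 137/602 ≈ 0.22757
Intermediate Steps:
((6 - 8)*(-10))/(-344) + 98/343 = -2*(-10)*(-1/344) + 98*(1/343) = 20*(-1/344) + 2/7 = -5/86 + 2/7 = 137/602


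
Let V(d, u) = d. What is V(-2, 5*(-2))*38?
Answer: -76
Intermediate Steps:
V(-2, 5*(-2))*38 = -2*38 = -76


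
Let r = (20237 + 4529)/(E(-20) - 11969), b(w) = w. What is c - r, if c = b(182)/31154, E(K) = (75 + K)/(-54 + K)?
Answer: 28628322919/13797499097 ≈ 2.0749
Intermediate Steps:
E(K) = (75 + K)/(-54 + K)
c = 91/15577 (c = 182/31154 = 182*(1/31154) = 91/15577 ≈ 0.0058419)
r = -1832684/885761 (r = (20237 + 4529)/((75 - 20)/(-54 - 20) - 11969) = 24766/(55/(-74) - 11969) = 24766/(-1/74*55 - 11969) = 24766/(-55/74 - 11969) = 24766/(-885761/74) = 24766*(-74/885761) = -1832684/885761 ≈ -2.0690)
c - r = 91/15577 - 1*(-1832684/885761) = 91/15577 + 1832684/885761 = 28628322919/13797499097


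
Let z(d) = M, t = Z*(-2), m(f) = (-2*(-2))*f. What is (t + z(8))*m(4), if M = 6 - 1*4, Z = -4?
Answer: 160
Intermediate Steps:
M = 2 (M = 6 - 4 = 2)
m(f) = 4*f
t = 8 (t = -4*(-2) = 8)
z(d) = 2
(t + z(8))*m(4) = (8 + 2)*(4*4) = 10*16 = 160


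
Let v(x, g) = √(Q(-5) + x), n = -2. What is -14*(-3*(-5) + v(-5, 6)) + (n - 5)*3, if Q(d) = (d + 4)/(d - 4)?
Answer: -231 - 28*I*√11/3 ≈ -231.0 - 30.955*I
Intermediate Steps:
Q(d) = (4 + d)/(-4 + d)
v(x, g) = √(⅑ + x) (v(x, g) = √((4 - 5)/(-4 - 5) + x) = √(-1/(-9) + x) = √(-⅑*(-1) + x) = √(⅑ + x))
-14*(-3*(-5) + v(-5, 6)) + (n - 5)*3 = -14*(-3*(-5) + √(1 + 9*(-5))/3) + (-2 - 5)*3 = -14*(15 + √(1 - 45)/3) - 7*3 = -14*(15 + √(-44)/3) - 21 = -14*(15 + (2*I*√11)/3) - 21 = -14*(15 + 2*I*√11/3) - 21 = (-210 - 28*I*√11/3) - 21 = -231 - 28*I*√11/3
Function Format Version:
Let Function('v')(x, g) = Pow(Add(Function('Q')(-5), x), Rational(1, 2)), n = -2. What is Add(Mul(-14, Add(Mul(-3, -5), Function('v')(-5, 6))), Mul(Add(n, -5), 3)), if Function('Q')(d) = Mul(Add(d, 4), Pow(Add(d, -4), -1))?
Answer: Add(-231, Mul(Rational(-28, 3), I, Pow(11, Rational(1, 2)))) ≈ Add(-231.00, Mul(-30.955, I))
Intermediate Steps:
Function('Q')(d) = Mul(Pow(Add(-4, d), -1), Add(4, d)) (Function('Q')(d) = Mul(Add(4, d), Pow(Add(-4, d), -1)) = Mul(Pow(Add(-4, d), -1), Add(4, d)))
Function('v')(x, g) = Pow(Add(Rational(1, 9), x), Rational(1, 2)) (Function('v')(x, g) = Pow(Add(Mul(Pow(Add(-4, -5), -1), Add(4, -5)), x), Rational(1, 2)) = Pow(Add(Mul(Pow(-9, -1), -1), x), Rational(1, 2)) = Pow(Add(Mul(Rational(-1, 9), -1), x), Rational(1, 2)) = Pow(Add(Rational(1, 9), x), Rational(1, 2)))
Add(Mul(-14, Add(Mul(-3, -5), Function('v')(-5, 6))), Mul(Add(n, -5), 3)) = Add(Mul(-14, Add(Mul(-3, -5), Mul(Rational(1, 3), Pow(Add(1, Mul(9, -5)), Rational(1, 2))))), Mul(Add(-2, -5), 3)) = Add(Mul(-14, Add(15, Mul(Rational(1, 3), Pow(Add(1, -45), Rational(1, 2))))), Mul(-7, 3)) = Add(Mul(-14, Add(15, Mul(Rational(1, 3), Pow(-44, Rational(1, 2))))), -21) = Add(Mul(-14, Add(15, Mul(Rational(1, 3), Mul(2, I, Pow(11, Rational(1, 2)))))), -21) = Add(Mul(-14, Add(15, Mul(Rational(2, 3), I, Pow(11, Rational(1, 2))))), -21) = Add(Add(-210, Mul(Rational(-28, 3), I, Pow(11, Rational(1, 2)))), -21) = Add(-231, Mul(Rational(-28, 3), I, Pow(11, Rational(1, 2))))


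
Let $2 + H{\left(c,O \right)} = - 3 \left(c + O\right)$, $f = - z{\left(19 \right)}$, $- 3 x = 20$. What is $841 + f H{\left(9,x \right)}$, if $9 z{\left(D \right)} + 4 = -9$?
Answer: $828$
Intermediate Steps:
$x = - \frac{20}{3}$ ($x = \left(- \frac{1}{3}\right) 20 = - \frac{20}{3} \approx -6.6667$)
$z{\left(D \right)} = - \frac{13}{9}$ ($z{\left(D \right)} = - \frac{4}{9} + \frac{1}{9} \left(-9\right) = - \frac{4}{9} - 1 = - \frac{13}{9}$)
$f = \frac{13}{9}$ ($f = \left(-1\right) \left(- \frac{13}{9}\right) = \frac{13}{9} \approx 1.4444$)
$H{\left(c,O \right)} = -2 - 3 O - 3 c$ ($H{\left(c,O \right)} = -2 - 3 \left(c + O\right) = -2 - 3 \left(O + c\right) = -2 - \left(3 O + 3 c\right) = -2 - 3 O - 3 c$)
$841 + f H{\left(9,x \right)} = 841 + \frac{13 \left(-2 - -20 - 27\right)}{9} = 841 + \frac{13 \left(-2 + 20 - 27\right)}{9} = 841 + \frac{13}{9} \left(-9\right) = 841 - 13 = 828$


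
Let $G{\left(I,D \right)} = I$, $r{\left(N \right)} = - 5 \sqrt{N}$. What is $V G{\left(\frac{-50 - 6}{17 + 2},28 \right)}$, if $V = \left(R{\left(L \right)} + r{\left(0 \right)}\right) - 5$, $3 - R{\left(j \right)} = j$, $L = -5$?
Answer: $- \frac{168}{19} \approx -8.8421$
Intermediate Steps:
$R{\left(j \right)} = 3 - j$
$V = 3$ ($V = \left(\left(3 - -5\right) - 5 \sqrt{0}\right) - 5 = \left(\left(3 + 5\right) - 0\right) - 5 = \left(8 + 0\right) - 5 = 8 - 5 = 3$)
$V G{\left(\frac{-50 - 6}{17 + 2},28 \right)} = 3 \frac{-50 - 6}{17 + 2} = 3 \left(- \frac{56}{19}\right) = - \frac{168}{19}$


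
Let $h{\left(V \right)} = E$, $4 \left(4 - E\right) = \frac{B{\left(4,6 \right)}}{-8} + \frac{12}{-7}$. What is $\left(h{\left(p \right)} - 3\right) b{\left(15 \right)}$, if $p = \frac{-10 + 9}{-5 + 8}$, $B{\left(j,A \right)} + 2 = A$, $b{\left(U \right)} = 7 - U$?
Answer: $- \frac{87}{7} \approx -12.429$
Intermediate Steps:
$B{\left(j,A \right)} = -2 + A$
$p = - \frac{1}{3} \approx -0.33333$
$E = \frac{255}{56}$ ($E = 4 - \frac{\frac{-2 + 6}{-8} + \frac{12}{-7}}{4} = 4 - \frac{4 \left(- \frac{1}{8}\right) + 12 \left(- \frac{1}{7}\right)}{4} = 4 - \frac{- \frac{1}{2} - \frac{12}{7}}{4} = 4 - - \frac{31}{56} = 4 + \frac{31}{56} = \frac{255}{56} \approx 4.5536$)
$h{\left(V \right)} = \frac{255}{56}$
$\left(h{\left(p \right)} - 3\right) b{\left(15 \right)} = \left(\frac{255}{56} - 3\right) \left(7 - 15\right) = \frac{87 \left(7 - 15\right)}{56} = \frac{87}{56} \left(-8\right) = - \frac{87}{7}$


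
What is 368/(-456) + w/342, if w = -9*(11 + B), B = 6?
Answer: -143/114 ≈ -1.2544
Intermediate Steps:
w = -153 (w = -9*(11 + 6) = -9*17 = -153)
368/(-456) + w/342 = 368/(-456) - 153/342 = 368*(-1/456) - 153*1/342 = -46/57 - 17/38 = -143/114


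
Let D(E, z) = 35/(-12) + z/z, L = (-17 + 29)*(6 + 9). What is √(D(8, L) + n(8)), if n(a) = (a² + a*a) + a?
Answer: √4827/6 ≈ 11.579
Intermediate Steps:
L = 180 (L = 12*15 = 180)
D(E, z) = -23/12 (D(E, z) = 35*(-1/12) + 1 = -35/12 + 1 = -23/12)
n(a) = a + 2*a² (n(a) = (a² + a²) + a = 2*a² + a = a + 2*a²)
√(D(8, L) + n(8)) = √(-23/12 + 8*(1 + 2*8)) = √(-23/12 + 8*(1 + 16)) = √(-23/12 + 8*17) = √(-23/12 + 136) = √(1609/12) = √4827/6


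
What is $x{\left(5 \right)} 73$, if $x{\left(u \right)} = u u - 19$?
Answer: $438$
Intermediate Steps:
$x{\left(u \right)} = -19 + u^{2}$ ($x{\left(u \right)} = u^{2} - 19 = -19 + u^{2}$)
$x{\left(5 \right)} 73 = \left(-19 + 5^{2}\right) 73 = \left(-19 + 25\right) 73 = 6 \cdot 73 = 438$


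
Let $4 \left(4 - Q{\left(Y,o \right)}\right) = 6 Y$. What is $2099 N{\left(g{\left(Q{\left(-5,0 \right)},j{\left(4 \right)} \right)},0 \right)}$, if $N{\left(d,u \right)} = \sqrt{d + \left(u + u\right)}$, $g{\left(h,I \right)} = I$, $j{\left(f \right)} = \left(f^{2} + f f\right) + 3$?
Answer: $2099 \sqrt{35} \approx 12418.0$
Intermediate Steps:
$j{\left(f \right)} = 3 + 2 f^{2}$ ($j{\left(f \right)} = \left(f^{2} + f^{2}\right) + 3 = 2 f^{2} + 3 = 3 + 2 f^{2}$)
$Q{\left(Y,o \right)} = 4 - \frac{3 Y}{2}$ ($Q{\left(Y,o \right)} = 4 - \frac{6 Y}{4} = 4 - \frac{3 Y}{2}$)
$N{\left(d,u \right)} = \sqrt{d + 2 u}$
$2099 N{\left(g{\left(Q{\left(-5,0 \right)},j{\left(4 \right)} \right)},0 \right)} = 2099 \sqrt{\left(3 + 2 \cdot 4^{2}\right) + 2 \cdot 0} = 2099 \sqrt{\left(3 + 2 \cdot 16\right) + 0} = 2099 \sqrt{\left(3 + 32\right) + 0} = 2099 \sqrt{35 + 0} = 2099 \sqrt{35}$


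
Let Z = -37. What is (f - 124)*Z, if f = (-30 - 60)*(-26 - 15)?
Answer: -131942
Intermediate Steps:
f = 3690 (f = -90*(-41) = 3690)
(f - 124)*Z = (3690 - 124)*(-37) = 3566*(-37) = -131942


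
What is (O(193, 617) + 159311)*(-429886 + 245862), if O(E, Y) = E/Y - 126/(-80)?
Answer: -90444163159213/3085 ≈ -2.9317e+10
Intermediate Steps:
O(E, Y) = 63/40 + E/Y (O(E, Y) = E/Y - 126*(-1/80) = E/Y + 63/40 = 63/40 + E/Y)
(O(193, 617) + 159311)*(-429886 + 245862) = ((63/40 + 193/617) + 159311)*(-429886 + 245862) = ((63/40 + 193*(1/617)) + 159311)*(-184024) = ((63/40 + 193/617) + 159311)*(-184024) = (46591/24680 + 159311)*(-184024) = (3931842071/24680)*(-184024) = -90444163159213/3085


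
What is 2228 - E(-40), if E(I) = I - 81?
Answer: 2349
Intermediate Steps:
E(I) = -81 + I
2228 - E(-40) = 2228 - (-81 - 40) = 2228 - 1*(-121) = 2228 + 121 = 2349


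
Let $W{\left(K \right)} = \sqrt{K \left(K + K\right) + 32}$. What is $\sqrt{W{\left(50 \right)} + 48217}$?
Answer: $\sqrt{48217 + 2 \sqrt{1258}} \approx 219.75$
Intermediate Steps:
$W{\left(K \right)} = \sqrt{32 + 2 K^{2}}$ ($W{\left(K \right)} = \sqrt{K 2 K + 32} = \sqrt{2 K^{2} + 32} = \sqrt{32 + 2 K^{2}}$)
$\sqrt{W{\left(50 \right)} + 48217} = \sqrt{\sqrt{32 + 2 \cdot 50^{2}} + 48217} = \sqrt{\sqrt{32 + 2 \cdot 2500} + 48217} = \sqrt{\sqrt{32 + 5000} + 48217} = \sqrt{\sqrt{5032} + 48217} = \sqrt{2 \sqrt{1258} + 48217} = \sqrt{48217 + 2 \sqrt{1258}}$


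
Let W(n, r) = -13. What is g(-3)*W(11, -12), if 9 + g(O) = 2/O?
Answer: 377/3 ≈ 125.67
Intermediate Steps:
g(O) = -9 + 2/O
g(-3)*W(11, -12) = (-9 + 2/(-3))*(-13) = (-9 + 2*(-1/3))*(-13) = (-9 - 2/3)*(-13) = -29/3*(-13) = 377/3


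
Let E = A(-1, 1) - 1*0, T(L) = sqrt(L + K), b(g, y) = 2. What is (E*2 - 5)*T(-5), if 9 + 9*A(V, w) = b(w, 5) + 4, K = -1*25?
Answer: -17*I*sqrt(30)/3 ≈ -31.038*I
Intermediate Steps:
K = -25
T(L) = sqrt(-25 + L) (T(L) = sqrt(L - 25) = sqrt(-25 + L))
A(V, w) = -1/3 (A(V, w) = -1 + (2 + 4)/9 = -1 + (1/9)*6 = -1 + 2/3 = -1/3)
E = -1/3 (E = -1/3 - 1*0 = -1/3 + 0 = -1/3 ≈ -0.33333)
(E*2 - 5)*T(-5) = (-1/3*2 - 5)*sqrt(-25 - 5) = (-2/3 - 5)*sqrt(-30) = -17*I*sqrt(30)/3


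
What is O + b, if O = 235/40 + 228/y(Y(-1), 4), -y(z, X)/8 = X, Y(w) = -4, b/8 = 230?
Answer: 7355/4 ≈ 1838.8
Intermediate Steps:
b = 1840 (b = 8*230 = 1840)
y(z, X) = -8*X
O = -5/4 (O = 235/40 + 228/((-8*4)) = 235*(1/40) + 228/(-32) = 47/8 + 228*(-1/32) = 47/8 - 57/8 = -5/4 ≈ -1.2500)
O + b = -5/4 + 1840 = 7355/4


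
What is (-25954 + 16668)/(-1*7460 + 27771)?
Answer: -9286/20311 ≈ -0.45719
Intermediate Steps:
(-25954 + 16668)/(-1*7460 + 27771) = -9286/(-7460 + 27771) = -9286/20311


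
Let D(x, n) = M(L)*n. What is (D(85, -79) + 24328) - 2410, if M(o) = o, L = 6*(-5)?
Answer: 24288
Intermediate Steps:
L = -30
D(x, n) = -30*n
(D(85, -79) + 24328) - 2410 = (-30*(-79) + 24328) - 2410 = (2370 + 24328) - 2410 = 26698 - 2410 = 24288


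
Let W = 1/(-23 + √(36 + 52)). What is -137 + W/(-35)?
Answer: -2114572/15435 + 2*√22/15435 ≈ -137.00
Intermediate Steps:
W = 1/(-23 + 2*√22) (W = 1/(-23 + √88) = 1/(-23 + 2*√22) ≈ -0.073426)
-137 + W/(-35) = -137 + (-23/441 - 2*√22/441)/(-35) = -137 - (-23/441 - 2*√22/441)/35 = -137 + (23/15435 + 2*√22/15435) = -2114572/15435 + 2*√22/15435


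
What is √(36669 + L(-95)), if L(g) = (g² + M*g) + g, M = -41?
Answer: √49494 ≈ 222.47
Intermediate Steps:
L(g) = g² - 40*g (L(g) = (g² - 41*g) + g = g² - 40*g)
√(36669 + L(-95)) = √(36669 - 95*(-40 - 95)) = √(36669 - 95*(-135)) = √(36669 + 12825) = √49494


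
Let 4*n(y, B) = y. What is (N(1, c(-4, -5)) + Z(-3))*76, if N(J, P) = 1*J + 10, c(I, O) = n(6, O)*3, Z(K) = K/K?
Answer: 912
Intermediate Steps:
n(y, B) = y/4
Z(K) = 1
c(I, O) = 9/2 (c(I, O) = ((1/4)*6)*3 = (3/2)*3 = 9/2)
N(J, P) = 10 + J (N(J, P) = J + 10 = 10 + J)
(N(1, c(-4, -5)) + Z(-3))*76 = ((10 + 1) + 1)*76 = (11 + 1)*76 = 12*76 = 912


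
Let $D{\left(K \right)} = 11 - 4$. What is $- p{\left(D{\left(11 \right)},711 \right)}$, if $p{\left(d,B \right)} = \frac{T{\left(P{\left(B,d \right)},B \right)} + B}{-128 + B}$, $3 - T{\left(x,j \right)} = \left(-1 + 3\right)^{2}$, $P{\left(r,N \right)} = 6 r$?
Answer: $- \frac{710}{583} \approx -1.2178$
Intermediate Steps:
$T{\left(x,j \right)} = -1$ ($T{\left(x,j \right)} = 3 - \left(-1 + 3\right)^{2} = 3 - 2^{2} = 3 - 4 = -1$)
$D{\left(K \right)} = 7$
$p{\left(d,B \right)} = \frac{-1 + B}{-128 + B}$
$- p{\left(D{\left(11 \right)},711 \right)} = - \frac{-1 + 711}{-128 + 711} = - \frac{710}{583}$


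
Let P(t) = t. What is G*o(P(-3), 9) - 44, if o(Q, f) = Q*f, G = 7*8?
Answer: -1556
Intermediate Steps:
G = 56
G*o(P(-3), 9) - 44 = 56*(-3*9) - 44 = 56*(-27) - 44 = -1512 - 44 = -1556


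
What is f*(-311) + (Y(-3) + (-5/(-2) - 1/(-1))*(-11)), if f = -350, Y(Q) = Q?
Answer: 217617/2 ≈ 1.0881e+5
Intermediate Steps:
f*(-311) + (Y(-3) + (-5/(-2) - 1/(-1))*(-11)) = -350*(-311) + (-3 + (-5/(-2) - 1/(-1))*(-11)) = 108850 + (-3 + (-5*(-½) - 1*(-1))*(-11)) = 108850 + (-3 + (5/2 + 1)*(-11)) = 108850 + (-3 + (7/2)*(-11)) = 108850 + (-3 - 77/2) = 108850 - 83/2 = 217617/2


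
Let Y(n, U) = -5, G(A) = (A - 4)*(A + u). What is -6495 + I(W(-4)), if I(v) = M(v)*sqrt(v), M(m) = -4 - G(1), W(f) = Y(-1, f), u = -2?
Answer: -6495 - 7*I*sqrt(5) ≈ -6495.0 - 15.652*I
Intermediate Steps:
G(A) = (-4 + A)*(-2 + A) (G(A) = (A - 4)*(A - 2) = (-4 + A)*(-2 + A))
W(f) = -5
M(m) = -7 (M(m) = -4 - (8 + 1**2 - 6*1) = -4 - (8 + 1 - 6) = -4 - 1*3 = -4 - 3 = -7)
I(v) = -7*sqrt(v)
-6495 + I(W(-4)) = -6495 - 7*I*sqrt(5)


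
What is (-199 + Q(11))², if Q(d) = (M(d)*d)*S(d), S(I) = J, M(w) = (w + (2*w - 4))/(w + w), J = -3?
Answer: 235225/4 ≈ 58806.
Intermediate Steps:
M(w) = (-4 + 3*w)/(2*w) (M(w) = (w + (-4 + 2*w))/((2*w)) = (-4 + 3*w)*(1/(2*w)) = (-4 + 3*w)/(2*w))
S(I) = -3
Q(d) = -3*d*(3/2 - 2/d) (Q(d) = ((3/2 - 2/d)*d)*(-3) = (d*(3/2 - 2/d))*(-3) = -3*d*(3/2 - 2/d))
(-199 + Q(11))² = (-199 + (6 - 9/2*11))² = (-199 + (6 - 99/2))² = (-199 - 87/2)² = (-485/2)² = 235225/4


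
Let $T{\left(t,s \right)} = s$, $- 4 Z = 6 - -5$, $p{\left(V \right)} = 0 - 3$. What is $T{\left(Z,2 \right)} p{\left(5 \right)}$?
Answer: $-6$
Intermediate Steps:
$p{\left(V \right)} = -3$
$Z = - \frac{11}{4}$ ($Z = - \frac{6 - -5}{4} = - \frac{6 + 5}{4} = \left(- \frac{1}{4}\right) 11 = - \frac{11}{4} \approx -2.75$)
$T{\left(Z,2 \right)} p{\left(5 \right)} = 2 \left(-3\right) = -6$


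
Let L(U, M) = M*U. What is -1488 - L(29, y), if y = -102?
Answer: 1470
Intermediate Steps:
-1488 - L(29, y) = -1488 - (-102)*29 = -1488 - 1*(-2958) = -1488 + 2958 = 1470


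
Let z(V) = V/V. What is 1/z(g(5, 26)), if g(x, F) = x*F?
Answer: 1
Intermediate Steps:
g(x, F) = F*x
z(V) = 1
1/z(g(5, 26)) = 1/1 = 1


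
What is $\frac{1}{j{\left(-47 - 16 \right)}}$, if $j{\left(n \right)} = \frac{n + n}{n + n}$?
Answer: $1$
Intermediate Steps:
$j{\left(n \right)} = 1$ ($j{\left(n \right)} = \frac{2 n}{2 n} = 2 n \frac{1}{2 n} = 1$)
$\frac{1}{j{\left(-47 - 16 \right)}} = 1^{-1} = 1$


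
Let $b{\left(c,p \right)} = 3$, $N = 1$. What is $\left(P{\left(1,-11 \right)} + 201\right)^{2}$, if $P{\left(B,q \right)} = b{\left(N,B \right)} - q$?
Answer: $46225$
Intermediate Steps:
$P{\left(B,q \right)} = 3 - q$
$\left(P{\left(1,-11 \right)} + 201\right)^{2} = \left(\left(3 - -11\right) + 201\right)^{2} = \left(\left(3 + 11\right) + 201\right)^{2} = \left(14 + 201\right)^{2} = 215^{2} = 46225$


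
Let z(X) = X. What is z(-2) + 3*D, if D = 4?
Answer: 10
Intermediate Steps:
z(-2) + 3*D = -2 + 3*4 = -2 + 12 = 10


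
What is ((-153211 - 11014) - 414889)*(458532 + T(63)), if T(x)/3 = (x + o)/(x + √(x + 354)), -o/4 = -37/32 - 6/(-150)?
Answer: -31440454537257063/118400 + 3906992601*√417/118400 ≈ -2.6554e+11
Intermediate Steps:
o = 893/200 (o = -4*(-37/32 - 6/(-150)) = -4*(-37*1/32 - 6*(-1/150)) = -4*(-37/32 + 1/25) = -4*(-893/800) = 893/200 ≈ 4.4650)
T(x) = 3*(893/200 + x)/(x + √(354 + x)) (T(x) = 3*((x + 893/200)/(x + √(x + 354))) = 3*((893/200 + x)/(x + √(354 + x))) = 3*(893/200 + x)/(x + √(354 + x)))
((-153211 - 11014) - 414889)*(458532 + T(63)) = ((-153211 - 11014) - 414889)*(458532 + (2679/200 + 3*63)/(63 + √(354 + 63))) = (-164225 - 414889)*(458532 + (2679/200 + 189)/(63 + √417)) = -579114*(458532 + (40479/200)/(63 + √417)) = -579114*(458532 + 40479/(200*(63 + √417))) = -265542300648 - 11720977803/(100*(63 + √417))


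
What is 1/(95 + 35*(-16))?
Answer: -1/465 ≈ -0.0021505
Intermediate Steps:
1/(95 + 35*(-16)) = 1/(95 - 560) = 1/(-465) = -1/465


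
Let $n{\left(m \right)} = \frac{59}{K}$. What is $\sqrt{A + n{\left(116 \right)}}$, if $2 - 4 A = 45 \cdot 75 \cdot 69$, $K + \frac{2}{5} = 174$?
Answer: $\frac{9 i \sqrt{135378922}}{434} \approx 241.28 i$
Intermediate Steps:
$K = \frac{868}{5}$ ($K = - \frac{2}{5} + 174 = \frac{868}{5} \approx 173.6$)
$A = - \frac{232873}{4}$ ($A = \frac{1}{2} - \frac{45 \cdot 75 \cdot 69}{4} = \frac{1}{2} - \frac{3375 \cdot 69}{4} = \frac{1}{2} - \frac{232875}{4} = - \frac{232873}{4} \approx -58218.0$)
$n{\left(m \right)} = \frac{295}{868}$ ($n{\left(m \right)} = \frac{59}{\frac{868}{5}} = 59 \cdot \frac{5}{868} = \frac{295}{868}$)
$\sqrt{A + n{\left(116 \right)}} = \sqrt{- \frac{232873}{4} + \frac{295}{868}} = \sqrt{- \frac{25266573}{434}} = \frac{9 i \sqrt{135378922}}{434}$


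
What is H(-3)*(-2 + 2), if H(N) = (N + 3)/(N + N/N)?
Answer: 0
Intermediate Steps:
H(N) = (3 + N)/(1 + N) (H(N) = (3 + N)/(N + 1) = (3 + N)/(1 + N))
H(-3)*(-2 + 2) = ((3 - 3)/(1 - 3))*(-2 + 2) = (0/(-2))*0 = -½*0*0 = 0*0 = 0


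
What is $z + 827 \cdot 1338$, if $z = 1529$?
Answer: $1108055$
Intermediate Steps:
$z + 827 \cdot 1338 = 1529 + 827 \cdot 1338 = 1529 + 1106526 = 1108055$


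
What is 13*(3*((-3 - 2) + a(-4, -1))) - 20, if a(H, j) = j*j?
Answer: -176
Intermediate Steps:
a(H, j) = j²
13*(3*((-3 - 2) + a(-4, -1))) - 20 = 13*(3*((-3 - 2) + (-1)²)) - 20 = 13*(3*(-5 + 1)) - 20 = 13*(3*(-4)) - 20 = 13*(-12) - 20 = -156 - 20 = -176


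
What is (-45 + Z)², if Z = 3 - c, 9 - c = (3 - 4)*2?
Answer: 2809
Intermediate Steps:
c = 11 (c = 9 - (3 - 4)*2 = 9 - (-1)*2 = 9 - 1*(-2) = 9 + 2 = 11)
Z = -8 (Z = 3 - 1*11 = 3 - 11 = -8)
(-45 + Z)² = (-45 - 8)² = (-53)² = 2809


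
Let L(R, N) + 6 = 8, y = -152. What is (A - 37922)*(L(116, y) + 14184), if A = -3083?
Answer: -581696930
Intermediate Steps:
L(R, N) = 2 (L(R, N) = -6 + 8 = 2)
(A - 37922)*(L(116, y) + 14184) = (-3083 - 37922)*(2 + 14184) = -41005*14186 = -581696930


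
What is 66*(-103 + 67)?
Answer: -2376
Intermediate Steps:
66*(-103 + 67) = 66*(-36) = -2376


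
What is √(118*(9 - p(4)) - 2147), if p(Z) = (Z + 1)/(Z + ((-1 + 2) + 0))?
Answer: I*√1203 ≈ 34.684*I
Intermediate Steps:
p(Z) = 1 (p(Z) = (1 + Z)/(Z + (1 + 0)) = (1 + Z)/(Z + 1) = (1 + Z)/(1 + Z) = 1)
√(118*(9 - p(4)) - 2147) = √(118*(9 - 1*1) - 2147) = √(118*(9 - 1) - 2147) = √(118*8 - 2147) = √(944 - 2147) = √(-1203) = I*√1203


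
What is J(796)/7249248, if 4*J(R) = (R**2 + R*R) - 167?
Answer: 140785/3221888 ≈ 0.043696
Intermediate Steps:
J(R) = -167/4 + R**2/2 (J(R) = ((R**2 + R*R) - 167)/4 = ((R**2 + R**2) - 167)/4 = (2*R**2 - 167)/4 = (-167 + 2*R**2)/4 = -167/4 + R**2/2)
J(796)/7249248 = (-167/4 + (1/2)*796**2)/7249248 = (-167/4 + (1/2)*633616)*(1/7249248) = (-167/4 + 316808)*(1/7249248) = (1267065/4)*(1/7249248) = 140785/3221888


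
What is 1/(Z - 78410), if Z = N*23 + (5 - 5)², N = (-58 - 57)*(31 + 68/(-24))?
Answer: -6/917465 ≈ -6.5398e-6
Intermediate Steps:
N = -19435/6 (N = -115*(31 + 68*(-1/24)) = -115*(31 - 17/6) = -115*169/6 = -19435/6 ≈ -3239.2)
Z = -447005/6 (Z = -19435/6*23 + (5 - 5)² = -447005/6 + 0² = -447005/6 + 0 = -447005/6 ≈ -74501.)
1/(Z - 78410) = 1/(-447005/6 - 78410) = 1/(-917465/6) = -6/917465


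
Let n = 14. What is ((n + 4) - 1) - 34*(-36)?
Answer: 1241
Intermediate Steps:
((n + 4) - 1) - 34*(-36) = ((14 + 4) - 1) - 34*(-36) = (18 - 1) + 1224 = 17 + 1224 = 1241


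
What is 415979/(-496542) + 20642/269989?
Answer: -102060134267/134060878038 ≈ -0.76130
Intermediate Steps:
415979/(-496542) + 20642/269989 = 415979*(-1/496542) + 20642*(1/269989) = -415979/496542 + 20642/269989 = -102060134267/134060878038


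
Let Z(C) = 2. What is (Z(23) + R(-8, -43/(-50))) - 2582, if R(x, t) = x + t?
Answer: -129357/50 ≈ -2587.1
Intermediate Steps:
R(x, t) = t + x
(Z(23) + R(-8, -43/(-50))) - 2582 = (2 + (-43/(-50) - 8)) - 2582 = (2 + (-43*(-1/50) - 8)) - 2582 = (2 + (43/50 - 8)) - 2582 = (2 - 357/50) - 2582 = -257/50 - 2582 = -129357/50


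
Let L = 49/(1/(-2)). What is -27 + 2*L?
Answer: -223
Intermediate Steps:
L = -98 (L = 49/(-1/2) = 49*(-2) = -98)
-27 + 2*L = -27 + 2*(-98) = -27 - 196 = -223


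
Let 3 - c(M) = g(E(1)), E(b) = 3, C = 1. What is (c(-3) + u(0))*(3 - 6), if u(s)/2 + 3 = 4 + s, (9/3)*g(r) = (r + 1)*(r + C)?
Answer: 1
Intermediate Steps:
g(r) = (1 + r)²/3 (g(r) = ((r + 1)*(r + 1))/3 = ((1 + r)*(1 + r))/3 = (1 + r)²/3)
u(s) = 2 + 2*s (u(s) = -6 + 2*(4 + s) = -6 + (8 + 2*s) = 2 + 2*s)
c(M) = -7/3 (c(M) = 3 - (⅓ + (⅓)*3² + (⅔)*3) = 3 - (⅓ + (⅓)*9 + 2) = 3 - (⅓ + 3 + 2) = 3 - 1*16/3 = 3 - 16/3 = -7/3)
(c(-3) + u(0))*(3 - 6) = (-7/3 + (2 + 2*0))*(3 - 6) = (-7/3 + (2 + 0))*(-3) = (-7/3 + 2)*(-3) = -⅓*(-3) = 1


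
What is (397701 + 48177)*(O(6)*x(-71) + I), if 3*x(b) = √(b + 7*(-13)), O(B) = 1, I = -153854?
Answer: -68600113812 + 1337634*I*√2 ≈ -6.86e+10 + 1.8917e+6*I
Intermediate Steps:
x(b) = √(-91 + b)/3 (x(b) = √(b + 7*(-13))/3 = √(b - 91)/3 = √(-91 + b)/3)
(397701 + 48177)*(O(6)*x(-71) + I) = (397701 + 48177)*(1*(√(-91 - 71)/3) - 153854) = 445878*(1*(√(-162)/3) - 153854) = 445878*(1*((9*I*√2)/3) - 153854) = 445878*(1*(3*I*√2) - 153854) = 445878*(3*I*√2 - 153854) = 445878*(-153854 + 3*I*√2) = -68600113812 + 1337634*I*√2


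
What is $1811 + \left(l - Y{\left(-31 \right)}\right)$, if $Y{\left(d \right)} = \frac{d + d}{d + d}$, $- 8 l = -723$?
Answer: $\frac{15203}{8} \approx 1900.4$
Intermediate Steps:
$l = \frac{723}{8}$ ($l = \left(- \frac{1}{8}\right) \left(-723\right) = \frac{723}{8} \approx 90.375$)
$Y{\left(d \right)} = 1$ ($Y{\left(d \right)} = \frac{2 d}{2 d} = 2 d \frac{1}{2 d} = 1$)
$1811 + \left(l - Y{\left(-31 \right)}\right) = 1811 + \left(\frac{723}{8} - 1\right) = 1811 + \frac{715}{8} = \frac{15203}{8}$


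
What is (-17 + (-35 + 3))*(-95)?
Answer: 4655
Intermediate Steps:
(-17 + (-35 + 3))*(-95) = (-17 - 32)*(-95) = -49*(-95) = 4655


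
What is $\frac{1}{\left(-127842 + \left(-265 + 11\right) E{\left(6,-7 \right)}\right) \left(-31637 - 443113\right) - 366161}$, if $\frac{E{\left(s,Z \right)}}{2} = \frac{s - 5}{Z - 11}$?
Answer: $\frac{1}{60679224839} \approx 1.648 \cdot 10^{-11}$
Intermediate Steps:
$E{\left(s,Z \right)} = \frac{2 \left(-5 + s\right)}{-11 + Z}$ ($E{\left(s,Z \right)} = 2 \frac{s - 5}{Z - 11} = 2 \frac{-5 + s}{-11 + Z} = \frac{2 \left(-5 + s\right)}{-11 + Z}$)
$\frac{1}{\left(-127842 + \left(-265 + 11\right) E{\left(6,-7 \right)}\right) \left(-31637 - 443113\right) - 366161} = \frac{1}{\left(-127842 + \left(-265 + 11\right) \frac{2 \left(-5 + 6\right)}{-11 - 7}\right) \left(-31637 - 443113\right) - 366161} = \frac{1}{\left(-127842 - 254 \cdot 2 \frac{1}{-18} \cdot 1\right) \left(-474750\right) - 366161} = \frac{1}{\left(-127842 - 254 \cdot 2 \left(- \frac{1}{18}\right) 1\right) \left(-474750\right) - 366161} = \frac{1}{\left(-127842 - - \frac{254}{9}\right) \left(-474750\right) - 366161} = \frac{1}{\left(-127842 + \frac{254}{9}\right) \left(-474750\right) - 366161} = \frac{1}{\left(- \frac{1150324}{9}\right) \left(-474750\right) - 366161} = \frac{1}{60679591000 - 366161} = \frac{1}{60679224839}$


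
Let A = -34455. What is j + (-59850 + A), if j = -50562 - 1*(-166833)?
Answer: 21966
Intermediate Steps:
j = 116271 (j = -50562 + 166833 = 116271)
j + (-59850 + A) = 116271 + (-59850 - 34455) = 116271 - 94305 = 21966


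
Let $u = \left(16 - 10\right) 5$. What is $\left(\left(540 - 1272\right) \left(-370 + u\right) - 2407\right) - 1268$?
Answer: $245205$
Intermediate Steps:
$u = 30$ ($u = 6 \cdot 5 = 30$)
$\left(\left(540 - 1272\right) \left(-370 + u\right) - 2407\right) - 1268 = \left(\left(540 - 1272\right) \left(-370 + 30\right) - 2407\right) - 1268 = \left(\left(-732\right) \left(-340\right) - 2407\right) - 1268 = \left(248880 - 2407\right) - 1268 = 246473 - 1268 = 245205$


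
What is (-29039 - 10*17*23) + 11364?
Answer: -21585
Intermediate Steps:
(-29039 - 10*17*23) + 11364 = (-29039 - 170*23) + 11364 = (-29039 - 3910) + 11364 = -32949 + 11364 = -21585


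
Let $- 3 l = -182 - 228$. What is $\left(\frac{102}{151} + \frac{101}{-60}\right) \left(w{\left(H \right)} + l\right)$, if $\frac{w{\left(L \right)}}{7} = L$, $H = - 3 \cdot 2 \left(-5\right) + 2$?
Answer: $- \frac{4939871}{13590} \approx -363.49$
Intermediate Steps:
$H = 32$ ($H = \left(-3\right) \left(-10\right) + 2 = 30 + 2 = 32$)
$w{\left(L \right)} = 7 L$
$l = \frac{410}{3}$ ($l = - \frac{-182 - 228}{3} = \left(- \frac{1}{3}\right) \left(-410\right) = \frac{410}{3} \approx 136.67$)
$\left(\frac{102}{151} + \frac{101}{-60}\right) \left(w{\left(H \right)} + l\right) = \left(\frac{102}{151} + \frac{101}{-60}\right) \left(7 \cdot 32 + \frac{410}{3}\right) = \left(102 \cdot \frac{1}{151} + 101 \left(- \frac{1}{60}\right)\right) \left(224 + \frac{410}{3}\right) = \left(\frac{102}{151} - \frac{101}{60}\right) \frac{1082}{3} = \left(- \frac{9131}{9060}\right) \frac{1082}{3} = - \frac{4939871}{13590}$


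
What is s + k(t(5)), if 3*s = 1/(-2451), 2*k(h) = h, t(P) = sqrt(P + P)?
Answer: -1/7353 + sqrt(10)/2 ≈ 1.5810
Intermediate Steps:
t(P) = sqrt(2)*sqrt(P) (t(P) = sqrt(2*P) = sqrt(2)*sqrt(P))
k(h) = h/2
s = -1/7353 (s = (1/3)/(-2451) = (1/3)*(-1/2451) = -1/7353 ≈ -0.00013600)
s + k(t(5)) = -1/7353 + (sqrt(2)*sqrt(5))/2 = -1/7353 + sqrt(10)/2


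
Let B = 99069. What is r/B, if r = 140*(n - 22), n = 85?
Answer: 2940/33023 ≈ 0.089029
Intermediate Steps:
r = 8820 (r = 140*(85 - 22) = 140*63 = 8820)
r/B = 8820/99069 = 8820*(1/99069) = 2940/33023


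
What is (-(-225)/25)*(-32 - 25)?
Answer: -513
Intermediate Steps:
(-(-225)/25)*(-32 - 25) = -(-225)/25*(-57) = -15*(-⅗)*(-57) = 9*(-57) = -513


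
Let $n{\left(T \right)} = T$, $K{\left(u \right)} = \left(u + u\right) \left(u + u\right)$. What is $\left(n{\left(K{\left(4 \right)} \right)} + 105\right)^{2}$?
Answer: $28561$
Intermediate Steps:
$K{\left(u \right)} = 4 u^{2}$ ($K{\left(u \right)} = 2 u 2 u = 4 u^{2}$)
$\left(n{\left(K{\left(4 \right)} \right)} + 105\right)^{2} = \left(4 \cdot 4^{2} + 105\right)^{2} = \left(4 \cdot 16 + 105\right)^{2} = \left(64 + 105\right)^{2} = 169^{2} = 28561$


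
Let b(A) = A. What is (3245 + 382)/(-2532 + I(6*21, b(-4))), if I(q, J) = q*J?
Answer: -1209/1012 ≈ -1.1947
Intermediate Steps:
I(q, J) = J*q
(3245 + 382)/(-2532 + I(6*21, b(-4))) = (3245 + 382)/(-2532 - 24*21) = 3627/(-2532 - 4*126) = 3627/(-2532 - 504) = 3627/(-3036) = 3627*(-1/3036) = -1209/1012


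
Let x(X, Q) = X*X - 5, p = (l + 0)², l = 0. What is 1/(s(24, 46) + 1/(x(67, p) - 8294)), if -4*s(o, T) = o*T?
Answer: -3810/1051561 ≈ -0.0036232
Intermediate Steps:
p = 0 (p = (0 + 0)² = 0² = 0)
x(X, Q) = -5 + X² (x(X, Q) = X² - 5 = -5 + X²)
s(o, T) = -T*o/4 (s(o, T) = -o*T/4 = -T*o/4)
1/(s(24, 46) + 1/(x(67, p) - 8294)) = 1/(-¼*46*24 + 1/((-5 + 67²) - 8294)) = 1/(-276 + 1/((-5 + 4489) - 8294)) = 1/(-276 + 1/(4484 - 8294)) = 1/(-276 + 1/(-3810)) = 1/(-276 - 1/3810) = 1/(-1051561/3810) = -3810/1051561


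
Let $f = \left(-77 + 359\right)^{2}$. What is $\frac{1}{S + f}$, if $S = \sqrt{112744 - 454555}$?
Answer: $\frac{8836}{702712043} - \frac{i \sqrt{37979}}{2108136129} \approx 1.2574 \cdot 10^{-5} - 9.2443 \cdot 10^{-8} i$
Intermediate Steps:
$f = 79524$ ($f = 282^{2} = 79524$)
$S = 3 i \sqrt{37979}$ ($S = \sqrt{-341811} = 3 i \sqrt{37979} \approx 584.65 i$)
$\frac{1}{S + f} = \frac{1}{3 i \sqrt{37979} + 79524} = \frac{1}{79524 + 3 i \sqrt{37979}}$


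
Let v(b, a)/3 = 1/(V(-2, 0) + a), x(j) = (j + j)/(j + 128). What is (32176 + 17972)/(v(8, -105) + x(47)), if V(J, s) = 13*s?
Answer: 8775900/89 ≈ 98606.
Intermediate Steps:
x(j) = 2*j/(128 + j) (x(j) = (2*j)/(128 + j) = 2*j/(128 + j))
v(b, a) = 3/a (v(b, a) = 3/(13*0 + a) = 3/(0 + a) = 3/a)
(32176 + 17972)/(v(8, -105) + x(47)) = (32176 + 17972)/(3/(-105) + 2*47/(128 + 47)) = 50148/(3*(-1/105) + 2*47/175) = 50148/(-1/35 + 2*47*(1/175)) = 50148/(-1/35 + 94/175) = 50148/(89/175) = 50148*(175/89) = 8775900/89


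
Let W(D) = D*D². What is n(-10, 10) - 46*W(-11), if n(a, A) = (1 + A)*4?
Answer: 61270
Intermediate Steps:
W(D) = D³
n(a, A) = 4 + 4*A
n(-10, 10) - 46*W(-11) = (4 + 4*10) - 46*(-11)³ = (4 + 40) - 46*(-1331) = 44 + 61226 = 61270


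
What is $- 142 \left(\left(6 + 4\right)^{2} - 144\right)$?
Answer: $6248$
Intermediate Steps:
$- 142 \left(\left(6 + 4\right)^{2} - 144\right) = - 142 \left(10^{2} - 144\right) = - 142 \left(100 - 144\right) = \left(-142\right) \left(-44\right) = 6248$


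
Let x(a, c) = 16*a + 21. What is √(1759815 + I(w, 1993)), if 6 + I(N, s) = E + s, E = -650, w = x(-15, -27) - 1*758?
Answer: 8*√27518 ≈ 1327.1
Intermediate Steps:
x(a, c) = 21 + 16*a
w = -977 (w = (21 + 16*(-15)) - 1*758 = (21 - 240) - 758 = -219 - 758 = -977)
I(N, s) = -656 + s (I(N, s) = -6 + (-650 + s) = -656 + s)
√(1759815 + I(w, 1993)) = √(1759815 + (-656 + 1993)) = √(1759815 + 1337) = √1761152 = 8*√27518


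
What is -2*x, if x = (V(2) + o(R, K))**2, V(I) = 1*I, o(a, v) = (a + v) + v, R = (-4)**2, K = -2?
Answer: -392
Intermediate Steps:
R = 16
o(a, v) = a + 2*v
V(I) = I
x = 196 (x = (2 + (16 + 2*(-2)))**2 = (2 + (16 - 4))**2 = (2 + 12)**2 = 14**2 = 196)
-2*x = -2*196 = -392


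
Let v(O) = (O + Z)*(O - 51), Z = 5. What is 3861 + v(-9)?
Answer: 4101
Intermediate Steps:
v(O) = (-51 + O)*(5 + O) (v(O) = (O + 5)*(O - 51) = (5 + O)*(-51 + O) = (-51 + O)*(5 + O))
3861 + v(-9) = 3861 + (-255 + (-9)² - 46*(-9)) = 3861 + (-255 + 81 + 414) = 3861 + 240 = 4101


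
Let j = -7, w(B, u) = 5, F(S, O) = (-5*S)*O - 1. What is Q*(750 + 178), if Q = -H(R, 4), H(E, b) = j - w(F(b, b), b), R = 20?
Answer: 11136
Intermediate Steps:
F(S, O) = -1 - 5*O*S (F(S, O) = -5*O*S - 1 = -1 - 5*O*S)
H(E, b) = -12 (H(E, b) = -7 - 1*5 = -7 - 5 = -12)
Q = 12 (Q = -1*(-12) = 12)
Q*(750 + 178) = 12*(750 + 178) = 12*928 = 11136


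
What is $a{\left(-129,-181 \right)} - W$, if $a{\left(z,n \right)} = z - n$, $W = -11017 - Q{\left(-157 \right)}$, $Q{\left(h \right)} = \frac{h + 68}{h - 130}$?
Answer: $\frac{3176892}{287} \approx 11069.0$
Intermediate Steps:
$Q{\left(h \right)} = \frac{68 + h}{-130 + h}$
$W = - \frac{3161968}{287}$ ($W = -11017 - \frac{68 - 157}{-130 - 157} = -11017 - \frac{1}{-287} \left(-89\right) = -11017 - \left(- \frac{1}{287}\right) \left(-89\right) = -11017 - \frac{89}{287} = - \frac{3161968}{287} \approx -11017.0$)
$a{\left(-129,-181 \right)} - W = \left(-129 - -181\right) - - \frac{3161968}{287} = \left(-129 + 181\right) + \frac{3161968}{287} = 52 + \frac{3161968}{287} = \frac{3176892}{287}$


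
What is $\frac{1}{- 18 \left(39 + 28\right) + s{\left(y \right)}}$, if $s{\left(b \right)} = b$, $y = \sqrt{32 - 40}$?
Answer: $- \frac{603}{727222} - \frac{i \sqrt{2}}{727222} \approx -0.00082918 - 1.9447 \cdot 10^{-6} i$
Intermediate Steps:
$y = 2 i \sqrt{2}$ ($y = \sqrt{-8} = 2 i \sqrt{2} \approx 2.8284 i$)
$\frac{1}{- 18 \left(39 + 28\right) + s{\left(y \right)}} = \frac{1}{- 18 \left(39 + 28\right) + 2 i \sqrt{2}} = \frac{1}{\left(-18\right) 67 + 2 i \sqrt{2}} = \frac{1}{-1206 + 2 i \sqrt{2}}$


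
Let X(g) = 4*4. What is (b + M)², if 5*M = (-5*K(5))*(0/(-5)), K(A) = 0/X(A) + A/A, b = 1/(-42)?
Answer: 1/1764 ≈ 0.00056689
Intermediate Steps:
b = -1/42 ≈ -0.023810
X(g) = 16
K(A) = 1 (K(A) = 0/16 + A/A = 0*(1/16) + 1 = 0 + 1 = 1)
M = 0 (M = ((-5*1)*(0/(-5)))/5 = (-0*(-1)/5)/5 = (-5*0)/5 = (⅕)*0 = 0)
(b + M)² = (-1/42 + 0)² = (-1/42)² = 1/1764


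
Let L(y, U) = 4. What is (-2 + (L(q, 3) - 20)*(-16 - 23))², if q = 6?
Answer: 386884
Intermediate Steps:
(-2 + (L(q, 3) - 20)*(-16 - 23))² = (-2 + (4 - 20)*(-16 - 23))² = (-2 - 16*(-39))² = (-2 + 624)² = 622² = 386884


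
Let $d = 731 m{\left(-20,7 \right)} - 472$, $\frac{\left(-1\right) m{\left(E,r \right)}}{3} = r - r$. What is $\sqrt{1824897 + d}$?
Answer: $5 \sqrt{72977} \approx 1350.7$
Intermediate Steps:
$m{\left(E,r \right)} = 0$ ($m{\left(E,r \right)} = - 3 \left(r - r\right) = \left(-3\right) 0 = 0$)
$d = -472$ ($d = 731 \cdot 0 - 472 = 0 - 472 = -472$)
$\sqrt{1824897 + d} = \sqrt{1824897 - 472} = \sqrt{1824425} = 5 \sqrt{72977}$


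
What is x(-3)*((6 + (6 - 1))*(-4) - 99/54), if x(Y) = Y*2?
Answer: 275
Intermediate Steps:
x(Y) = 2*Y
x(-3)*((6 + (6 - 1))*(-4) - 99/54) = (2*(-3))*((6 + (6 - 1))*(-4) - 99/54) = -6*((6 + 5)*(-4) - 99*1/54) = -6*(11*(-4) - 11/6) = -6*(-44 - 11/6) = -6*(-275/6) = 275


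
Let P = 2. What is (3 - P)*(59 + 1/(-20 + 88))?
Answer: 4013/68 ≈ 59.015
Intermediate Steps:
(3 - P)*(59 + 1/(-20 + 88)) = (3 - 1*2)*(59 + 1/(-20 + 88)) = (3 - 2)*(59 + 1/68) = 1*(59 + 1/68) = 1*(4013/68) = 4013/68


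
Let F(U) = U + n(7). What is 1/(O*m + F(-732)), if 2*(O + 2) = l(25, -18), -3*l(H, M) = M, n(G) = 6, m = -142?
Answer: -1/868 ≈ -0.0011521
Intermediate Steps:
l(H, M) = -M/3
F(U) = 6 + U (F(U) = U + 6 = 6 + U)
O = 1 (O = -2 + (-⅓*(-18))/2 = -2 + (½)*6 = -2 + 3 = 1)
1/(O*m + F(-732)) = 1/(1*(-142) + (6 - 732)) = 1/(-142 - 726) = 1/(-868) = -1/868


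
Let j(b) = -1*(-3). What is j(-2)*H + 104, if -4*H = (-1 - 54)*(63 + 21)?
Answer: 3569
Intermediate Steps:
j(b) = 3
H = 1155 (H = -(-1 - 54)*(63 + 21)/4 = -(-55)*84/4 = -¼*(-4620) = 1155)
j(-2)*H + 104 = 3*1155 + 104 = 3465 + 104 = 3569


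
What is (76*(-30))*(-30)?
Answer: 68400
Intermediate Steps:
(76*(-30))*(-30) = -2280*(-30) = 68400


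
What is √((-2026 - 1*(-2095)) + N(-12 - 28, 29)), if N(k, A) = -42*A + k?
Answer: I*√1189 ≈ 34.482*I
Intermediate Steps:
N(k, A) = k - 42*A
√((-2026 - 1*(-2095)) + N(-12 - 28, 29)) = √((-2026 - 1*(-2095)) + ((-12 - 28) - 42*29)) = √((-2026 + 2095) + (-40 - 1218)) = √(69 - 1258) = √(-1189) = I*√1189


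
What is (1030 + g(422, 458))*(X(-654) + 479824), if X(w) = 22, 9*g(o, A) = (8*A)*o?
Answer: 746389896388/9 ≈ 8.2932e+10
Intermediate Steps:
g(o, A) = 8*A*o/9 (g(o, A) = ((8*A)*o)/9 = (8*A*o)/9 = 8*A*o/9)
(1030 + g(422, 458))*(X(-654) + 479824) = (1030 + (8/9)*458*422)*(22 + 479824) = (1030 + 1546208/9)*479846 = (1555478/9)*479846 = 746389896388/9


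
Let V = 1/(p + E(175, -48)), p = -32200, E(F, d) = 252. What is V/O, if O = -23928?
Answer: 1/764451744 ≈ 1.3081e-9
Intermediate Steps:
V = -1/31948 (V = 1/(-32200 + 252) = 1/(-31948) = -1/31948 ≈ -3.1301e-5)
V/O = -1/31948/(-23928) = -1/31948*(-1/23928) = 1/764451744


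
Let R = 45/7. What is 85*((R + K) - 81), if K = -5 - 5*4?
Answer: -59245/7 ≈ -8463.6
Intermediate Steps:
K = -25 (K = -5 - 20 = -25)
R = 45/7 (R = 45*(1/7) = 45/7 ≈ 6.4286)
85*((R + K) - 81) = 85*((45/7 - 25) - 81) = 85*(-130/7 - 81) = 85*(-697/7) = -59245/7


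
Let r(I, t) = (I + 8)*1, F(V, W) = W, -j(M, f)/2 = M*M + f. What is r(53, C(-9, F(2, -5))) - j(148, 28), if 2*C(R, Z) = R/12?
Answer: 43925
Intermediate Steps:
j(M, f) = -2*f - 2*M² (j(M, f) = -2*(M*M + f) = -2*(M² + f) = -2*(f + M²) = -2*f - 2*M²)
C(R, Z) = R/24 (C(R, Z) = (R/12)/2 = R/24)
r(I, t) = 8 + I (r(I, t) = (8 + I)*1 = 8 + I)
r(53, C(-9, F(2, -5))) - j(148, 28) = (8 + 53) - (-2*28 - 2*148²) = 61 - (-56 - 2*21904) = 61 - (-56 - 43808) = 61 - 1*(-43864) = 61 + 43864 = 43925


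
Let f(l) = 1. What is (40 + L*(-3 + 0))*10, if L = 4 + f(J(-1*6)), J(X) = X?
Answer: 250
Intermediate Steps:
L = 5 (L = 4 + 1 = 5)
(40 + L*(-3 + 0))*10 = (40 + 5*(-3 + 0))*10 = (40 + 5*(-3))*10 = (40 - 15)*10 = 25*10 = 250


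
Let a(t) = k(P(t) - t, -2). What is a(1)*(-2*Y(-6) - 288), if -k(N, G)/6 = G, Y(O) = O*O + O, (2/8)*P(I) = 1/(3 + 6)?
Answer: -4176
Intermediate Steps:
P(I) = 4/9 (P(I) = 4/(3 + 6) = 4/9)
Y(O) = O + O² (Y(O) = O² + O = O + O²)
k(N, G) = -6*G
a(t) = 12 (a(t) = -6*(-2) = 12)
a(1)*(-2*Y(-6) - 288) = 12*(-(-12)*(1 - 6) - 288) = 12*(-(-12)*(-5) - 288) = 12*(-2*30 - 288) = 12*(-60 - 288) = 12*(-348) = -4176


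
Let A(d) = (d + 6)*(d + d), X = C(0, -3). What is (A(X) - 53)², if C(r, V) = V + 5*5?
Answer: 1390041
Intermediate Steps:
C(r, V) = 25 + V (C(r, V) = V + 25 = 25 + V)
X = 22 (X = 25 - 3 = 22)
A(d) = 2*d*(6 + d) (A(d) = (6 + d)*(2*d) = 2*d*(6 + d))
(A(X) - 53)² = (2*22*(6 + 22) - 53)² = (2*22*28 - 53)² = (1232 - 53)² = 1179² = 1390041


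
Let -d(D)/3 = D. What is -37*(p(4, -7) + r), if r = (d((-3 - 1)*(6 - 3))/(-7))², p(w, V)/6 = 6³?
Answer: -2397600/49 ≈ -48931.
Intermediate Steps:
d(D) = -3*D
p(w, V) = 1296 (p(w, V) = 6*6³ = 6*216 = 1296)
r = 1296/49 (r = (-3*(-3 - 1)*(6 - 3)/(-7))² = (-(-12)*3*(-⅐))² = (-3*(-12)*(-⅐))² = (36*(-⅐))² = (-36/7)² = 1296/49 ≈ 26.449)
-37*(p(4, -7) + r) = -37*(1296 + 1296/49) = -37*64800/49 = -2397600/49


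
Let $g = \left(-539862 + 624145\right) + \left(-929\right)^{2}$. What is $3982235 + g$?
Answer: $4929559$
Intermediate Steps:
$g = 947324$ ($g = 84283 + 863041 = 947324$)
$3982235 + g = 3982235 + 947324 = 4929559$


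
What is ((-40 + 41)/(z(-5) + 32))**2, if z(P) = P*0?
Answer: 1/1024 ≈ 0.00097656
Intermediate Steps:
z(P) = 0
((-40 + 41)/(z(-5) + 32))**2 = ((-40 + 41)/(0 + 32))**2 = (1/32)**2 = 1/1024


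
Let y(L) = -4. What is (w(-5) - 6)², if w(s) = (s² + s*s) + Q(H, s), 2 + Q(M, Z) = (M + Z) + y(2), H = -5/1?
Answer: 784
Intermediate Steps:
H = -5 (H = -5*1 = -5)
Q(M, Z) = -6 + M + Z (Q(M, Z) = -2 + ((M + Z) - 4) = -2 + (-4 + M + Z) = -6 + M + Z)
w(s) = -11 + s + 2*s² (w(s) = (s² + s*s) + (-6 - 5 + s) = (s² + s²) + (-11 + s) = 2*s² + (-11 + s) = -11 + s + 2*s²)
(w(-5) - 6)² = ((-11 - 5 + 2*(-5)²) - 6)² = ((-11 - 5 + 2*25) - 6)² = ((-11 - 5 + 50) - 6)² = (34 - 6)² = 28² = 784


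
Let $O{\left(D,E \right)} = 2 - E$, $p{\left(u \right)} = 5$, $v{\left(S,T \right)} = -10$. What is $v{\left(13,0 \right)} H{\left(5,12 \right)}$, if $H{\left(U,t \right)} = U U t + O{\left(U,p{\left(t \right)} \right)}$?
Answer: $-2970$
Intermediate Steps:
$H{\left(U,t \right)} = -3 + t U^{2}$ ($H{\left(U,t \right)} = U U t + \left(2 - 5\right) = U^{2} t + \left(2 - 5\right) = t U^{2} - 3 = -3 + t U^{2}$)
$v{\left(13,0 \right)} H{\left(5,12 \right)} = - 10 \left(-3 + 12 \cdot 5^{2}\right) = - 10 \left(-3 + 12 \cdot 25\right) = - 10 \left(-3 + 300\right) = \left(-10\right) 297 = -2970$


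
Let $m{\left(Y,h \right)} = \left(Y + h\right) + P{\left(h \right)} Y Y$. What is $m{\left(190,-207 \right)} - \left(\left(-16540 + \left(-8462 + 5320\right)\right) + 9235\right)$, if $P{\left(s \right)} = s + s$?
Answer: $-14934970$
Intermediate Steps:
$P{\left(s \right)} = 2 s$
$m{\left(Y,h \right)} = Y + h + 2 h Y^{2}$ ($m{\left(Y,h \right)} = \left(Y + h\right) + 2 h Y Y = \left(Y + h\right) + 2 Y h Y = \left(Y + h\right) + 2 h Y^{2} = Y + h + 2 h Y^{2}$)
$m{\left(190,-207 \right)} - \left(\left(-16540 + \left(-8462 + 5320\right)\right) + 9235\right) = \left(190 - 207 + 2 \left(-207\right) 190^{2}\right) - \left(\left(-16540 + \left(-8462 + 5320\right)\right) + 9235\right) = \left(190 - 207 + 2 \left(-207\right) 36100\right) - \left(\left(-16540 - 3142\right) + 9235\right) = \left(190 - 207 - 14945400\right) - \left(-19682 + 9235\right) = -14945417 - -10447 = -14945417 + 10447 = -14934970$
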